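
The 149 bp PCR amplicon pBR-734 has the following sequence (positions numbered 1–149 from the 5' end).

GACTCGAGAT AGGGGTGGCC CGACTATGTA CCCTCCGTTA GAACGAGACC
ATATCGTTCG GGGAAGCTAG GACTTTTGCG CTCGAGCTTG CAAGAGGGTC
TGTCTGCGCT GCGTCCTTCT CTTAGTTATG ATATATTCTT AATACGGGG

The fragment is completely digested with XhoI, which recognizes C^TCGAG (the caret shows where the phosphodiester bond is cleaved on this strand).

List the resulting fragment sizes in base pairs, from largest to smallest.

XhoI sites (CTCGAG) start at positions 3, 81.
XhoI cuts after the first base of each site, so after positions 3, 81.
Linear molecule, 2 cuts → 3 fragments:
  1–3 → 3 bp
  4–81 → 78 bp
  82–149 → 68 bp
Sorted largest to smallest: 78, 68, 3 bp.

78, 68, 3 bp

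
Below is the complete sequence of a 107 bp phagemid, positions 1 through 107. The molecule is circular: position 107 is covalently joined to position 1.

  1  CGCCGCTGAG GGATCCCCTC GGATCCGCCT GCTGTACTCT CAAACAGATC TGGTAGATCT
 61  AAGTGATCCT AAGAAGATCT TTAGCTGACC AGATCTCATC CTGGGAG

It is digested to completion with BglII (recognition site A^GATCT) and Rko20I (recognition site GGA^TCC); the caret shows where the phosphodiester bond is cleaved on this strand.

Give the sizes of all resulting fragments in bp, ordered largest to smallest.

BglII sites (AGATCT) start at positions 46, 55, 75, 91.
BglII cuts after the first base of each site, so after positions 46, 55, 75, 91.
Rko20I sites (GGATCC) start at positions 11, 21.
Rko20I cuts after base 3 of each site, so after positions 13, 23.
Combined cut positions: 13, 23, 46, 55, 75, 91.
Circular molecule, 6 cuts → 6 fragments:
  14–23 → 10 bp
  24–46 → 23 bp
  47–55 → 9 bp
  56–75 → 20 bp
  76–91 → 16 bp
  92–107 then 1–13 → 16 + 13 = 29 bp
Sorted largest to smallest: 29, 23, 20, 16, 10, 9 bp.

29, 23, 20, 16, 10, 9 bp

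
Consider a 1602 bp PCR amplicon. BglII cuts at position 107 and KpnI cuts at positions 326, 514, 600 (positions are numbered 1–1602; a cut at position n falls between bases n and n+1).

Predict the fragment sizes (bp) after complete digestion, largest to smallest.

1002, 219, 188, 107, 86 bp

Combined cut positions (sorted): 107, 326, 514, 600.
Linear molecule, 4 cuts → 5 fragments:
  107 − 0 = 107 bp
  326 − 107 = 219 bp
  514 − 326 = 188 bp
  600 − 514 = 86 bp
  1602 − 600 = 1002 bp
Sorted largest to smallest: 1002, 219, 188, 107, 86 bp.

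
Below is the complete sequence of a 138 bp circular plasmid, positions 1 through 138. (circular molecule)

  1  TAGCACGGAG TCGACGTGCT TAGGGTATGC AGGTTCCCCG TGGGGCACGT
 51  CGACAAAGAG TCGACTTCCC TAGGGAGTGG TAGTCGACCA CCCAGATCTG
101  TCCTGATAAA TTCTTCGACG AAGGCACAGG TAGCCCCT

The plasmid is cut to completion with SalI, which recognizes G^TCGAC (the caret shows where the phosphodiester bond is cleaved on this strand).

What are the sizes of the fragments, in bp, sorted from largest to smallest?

SalI sites (GTCGAC) start at positions 10, 49, 60, 83.
SalI cuts after the first base of each site, so after positions 10, 49, 60, 83.
Circular molecule, 4 cuts → 4 fragments:
  11–49 → 39 bp
  50–60 → 11 bp
  61–83 → 23 bp
  84–138 then 1–10 → 55 + 10 = 65 bp
Sorted largest to smallest: 65, 39, 23, 11 bp.

65, 39, 23, 11 bp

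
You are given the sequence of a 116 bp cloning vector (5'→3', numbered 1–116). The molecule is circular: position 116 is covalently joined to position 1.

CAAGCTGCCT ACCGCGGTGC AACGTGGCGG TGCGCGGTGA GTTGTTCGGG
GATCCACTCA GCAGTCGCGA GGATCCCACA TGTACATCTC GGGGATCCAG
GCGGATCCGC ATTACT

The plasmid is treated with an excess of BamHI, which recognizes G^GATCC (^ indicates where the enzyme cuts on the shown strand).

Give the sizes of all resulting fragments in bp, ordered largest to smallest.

63, 22, 21, 10 bp

BamHI sites (GGATCC) start at positions 50, 71, 93, 103.
BamHI cuts after the first base of each site, so after positions 50, 71, 93, 103.
Circular molecule, 4 cuts → 4 fragments:
  51–71 → 21 bp
  72–93 → 22 bp
  94–103 → 10 bp
  104–116 then 1–50 → 13 + 50 = 63 bp
Sorted largest to smallest: 63, 22, 21, 10 bp.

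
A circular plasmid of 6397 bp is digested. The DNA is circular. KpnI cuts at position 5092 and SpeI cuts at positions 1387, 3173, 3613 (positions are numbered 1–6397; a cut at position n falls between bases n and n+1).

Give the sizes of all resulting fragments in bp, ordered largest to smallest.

Combined cut positions (sorted): 1387, 3173, 3613, 5092.
Circular molecule, 4 cuts → 4 fragments:
  3173 − 1387 = 1786 bp
  3613 − 3173 = 440 bp
  5092 − 3613 = 1479 bp
  wrap: 6397 − 5092 + 1387 = 2692 bp
Sorted largest to smallest: 2692, 1786, 1479, 440 bp.

2692, 1786, 1479, 440 bp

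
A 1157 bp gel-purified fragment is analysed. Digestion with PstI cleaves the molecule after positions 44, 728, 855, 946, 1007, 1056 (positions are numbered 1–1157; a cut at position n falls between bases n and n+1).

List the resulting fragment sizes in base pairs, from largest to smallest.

Linear molecule, 6 cuts → 7 fragments:
  44 − 0 = 44 bp
  728 − 44 = 684 bp
  855 − 728 = 127 bp
  946 − 855 = 91 bp
  1007 − 946 = 61 bp
  1056 − 1007 = 49 bp
  1157 − 1056 = 101 bp
Sorted largest to smallest: 684, 127, 101, 91, 61, 49, 44 bp.

684, 127, 101, 91, 61, 49, 44 bp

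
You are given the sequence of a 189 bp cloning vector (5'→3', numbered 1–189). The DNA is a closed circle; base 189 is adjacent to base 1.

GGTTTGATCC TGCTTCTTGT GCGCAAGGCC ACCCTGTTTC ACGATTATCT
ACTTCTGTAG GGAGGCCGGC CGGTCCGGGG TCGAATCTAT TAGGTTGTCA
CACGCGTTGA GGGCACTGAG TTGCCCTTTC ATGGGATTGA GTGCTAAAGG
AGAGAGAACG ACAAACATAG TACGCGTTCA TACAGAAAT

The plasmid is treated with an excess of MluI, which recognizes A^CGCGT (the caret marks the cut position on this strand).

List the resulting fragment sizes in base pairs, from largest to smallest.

119, 70 bp

MluI sites (ACGCGT) start at positions 102, 172.
MluI cuts after the first base of each site, so after positions 102, 172.
Circular molecule, 2 cuts → 2 fragments:
  103–172 → 70 bp
  173–189 then 1–102 → 17 + 102 = 119 bp
Sorted largest to smallest: 119, 70 bp.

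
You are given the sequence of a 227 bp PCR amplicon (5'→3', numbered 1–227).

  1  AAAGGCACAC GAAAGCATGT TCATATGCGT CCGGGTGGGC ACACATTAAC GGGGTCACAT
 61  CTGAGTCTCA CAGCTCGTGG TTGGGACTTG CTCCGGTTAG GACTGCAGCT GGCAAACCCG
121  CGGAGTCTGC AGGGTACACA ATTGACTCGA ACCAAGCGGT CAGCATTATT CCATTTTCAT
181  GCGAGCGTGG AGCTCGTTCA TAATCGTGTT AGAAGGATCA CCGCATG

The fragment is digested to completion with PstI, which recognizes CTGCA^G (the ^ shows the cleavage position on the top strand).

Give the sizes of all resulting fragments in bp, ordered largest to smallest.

107, 96, 24 bp

PstI sites (CTGCAG) start at positions 103, 127.
PstI cuts after base 5 of each site (before the last base), so after positions 107, 131.
Linear molecule, 2 cuts → 3 fragments:
  1–107 → 107 bp
  108–131 → 24 bp
  132–227 → 96 bp
Sorted largest to smallest: 107, 96, 24 bp.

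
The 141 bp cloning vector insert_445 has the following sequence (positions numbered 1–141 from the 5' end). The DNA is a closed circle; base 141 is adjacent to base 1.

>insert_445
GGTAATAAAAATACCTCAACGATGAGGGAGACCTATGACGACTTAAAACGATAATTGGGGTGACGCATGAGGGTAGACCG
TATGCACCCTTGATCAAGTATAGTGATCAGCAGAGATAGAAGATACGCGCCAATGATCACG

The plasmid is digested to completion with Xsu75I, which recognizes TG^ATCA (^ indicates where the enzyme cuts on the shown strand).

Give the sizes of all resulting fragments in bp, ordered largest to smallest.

98, 30, 13 bp

Xsu75I sites (TGATCA) start at positions 91, 104, 134.
Xsu75I cuts after base 2 of each site, so after positions 92, 105, 135.
Circular molecule, 3 cuts → 3 fragments:
  93–105 → 13 bp
  106–135 → 30 bp
  136–141 then 1–92 → 6 + 92 = 98 bp
Sorted largest to smallest: 98, 30, 13 bp.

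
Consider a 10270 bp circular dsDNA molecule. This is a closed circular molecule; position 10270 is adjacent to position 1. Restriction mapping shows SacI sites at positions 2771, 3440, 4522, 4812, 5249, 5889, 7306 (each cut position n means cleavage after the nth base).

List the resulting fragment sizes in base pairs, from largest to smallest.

5735, 1417, 1082, 669, 640, 437, 290 bp

Circular molecule, 7 cuts → 7 fragments:
  3440 − 2771 = 669 bp
  4522 − 3440 = 1082 bp
  4812 − 4522 = 290 bp
  5249 − 4812 = 437 bp
  5889 − 5249 = 640 bp
  7306 − 5889 = 1417 bp
  wrap: 10270 − 7306 + 2771 = 5735 bp
Sorted largest to smallest: 5735, 1417, 1082, 669, 640, 437, 290 bp.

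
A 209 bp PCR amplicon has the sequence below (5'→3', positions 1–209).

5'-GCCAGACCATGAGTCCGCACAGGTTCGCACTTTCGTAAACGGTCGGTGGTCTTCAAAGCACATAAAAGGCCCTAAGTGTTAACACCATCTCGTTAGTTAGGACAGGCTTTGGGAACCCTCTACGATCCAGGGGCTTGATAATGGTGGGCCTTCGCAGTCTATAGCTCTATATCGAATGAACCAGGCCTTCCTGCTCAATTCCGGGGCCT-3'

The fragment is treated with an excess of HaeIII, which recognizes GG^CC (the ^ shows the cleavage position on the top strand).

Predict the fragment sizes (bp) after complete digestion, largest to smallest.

79, 69, 37, 21, 3 bp

HaeIII sites (GGCC) start at positions 68, 147, 184, 205.
HaeIII cuts after base 2 of each site, so after positions 69, 148, 185, 206.
Linear molecule, 4 cuts → 5 fragments:
  1–69 → 69 bp
  70–148 → 79 bp
  149–185 → 37 bp
  186–206 → 21 bp
  207–209 → 3 bp
Sorted largest to smallest: 79, 69, 37, 21, 3 bp.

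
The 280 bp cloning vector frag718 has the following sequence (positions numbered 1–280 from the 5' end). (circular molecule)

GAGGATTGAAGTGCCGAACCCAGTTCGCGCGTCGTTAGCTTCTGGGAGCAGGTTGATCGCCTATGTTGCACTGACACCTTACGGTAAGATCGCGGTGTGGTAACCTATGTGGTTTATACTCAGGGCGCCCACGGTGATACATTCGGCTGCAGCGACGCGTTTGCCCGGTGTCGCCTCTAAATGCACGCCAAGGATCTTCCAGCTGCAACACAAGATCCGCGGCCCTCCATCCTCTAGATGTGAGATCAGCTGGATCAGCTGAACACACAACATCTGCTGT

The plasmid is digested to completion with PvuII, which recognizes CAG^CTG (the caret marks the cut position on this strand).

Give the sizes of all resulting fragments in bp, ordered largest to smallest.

224, 47, 9 bp

PvuII sites (CAGCTG) start at positions 200, 247, 256.
PvuII cuts after base 3 of each site, so after positions 202, 249, 258.
Circular molecule, 3 cuts → 3 fragments:
  203–249 → 47 bp
  250–258 → 9 bp
  259–280 then 1–202 → 22 + 202 = 224 bp
Sorted largest to smallest: 224, 47, 9 bp.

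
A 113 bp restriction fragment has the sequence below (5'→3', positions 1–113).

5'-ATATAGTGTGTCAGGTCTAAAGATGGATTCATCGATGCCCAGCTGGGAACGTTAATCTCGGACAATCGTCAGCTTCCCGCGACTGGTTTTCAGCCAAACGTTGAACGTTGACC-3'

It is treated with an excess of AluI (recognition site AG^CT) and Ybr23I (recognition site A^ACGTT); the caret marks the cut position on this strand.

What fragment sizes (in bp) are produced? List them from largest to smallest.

AluI sites (AGCT) start at positions 41, 71.
AluI cuts after base 2 of each site, so after positions 42, 72.
Ybr23I sites (AACGTT) start at positions 48, 97, 104.
Ybr23I cuts after the first base of each site, so after positions 48, 97, 104.
Combined cut positions: 42, 48, 72, 97, 104.
Linear molecule, 5 cuts → 6 fragments:
  1–42 → 42 bp
  43–48 → 6 bp
  49–72 → 24 bp
  73–97 → 25 bp
  98–104 → 7 bp
  105–113 → 9 bp
Sorted largest to smallest: 42, 25, 24, 9, 7, 6 bp.

42, 25, 24, 9, 7, 6 bp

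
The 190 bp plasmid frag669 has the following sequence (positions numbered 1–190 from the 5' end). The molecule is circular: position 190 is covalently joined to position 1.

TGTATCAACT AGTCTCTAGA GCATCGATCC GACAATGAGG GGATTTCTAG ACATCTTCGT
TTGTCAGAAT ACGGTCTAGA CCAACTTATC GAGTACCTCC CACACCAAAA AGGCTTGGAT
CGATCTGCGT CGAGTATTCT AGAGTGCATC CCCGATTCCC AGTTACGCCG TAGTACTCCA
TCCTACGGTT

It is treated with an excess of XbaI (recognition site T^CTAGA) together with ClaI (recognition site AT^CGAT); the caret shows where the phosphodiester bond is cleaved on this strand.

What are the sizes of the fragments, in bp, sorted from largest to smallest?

67, 45, 29, 22, 18, 9 bp

XbaI sites (TCTAGA) start at positions 15, 46, 75, 138.
XbaI cuts after the first base of each site, so after positions 15, 46, 75, 138.
ClaI sites (ATCGAT) start at positions 23, 119.
ClaI cuts after base 2 of each site, so after positions 24, 120.
Combined cut positions: 15, 24, 46, 75, 120, 138.
Circular molecule, 6 cuts → 6 fragments:
  16–24 → 9 bp
  25–46 → 22 bp
  47–75 → 29 bp
  76–120 → 45 bp
  121–138 → 18 bp
  139–190 then 1–15 → 52 + 15 = 67 bp
Sorted largest to smallest: 67, 45, 29, 22, 18, 9 bp.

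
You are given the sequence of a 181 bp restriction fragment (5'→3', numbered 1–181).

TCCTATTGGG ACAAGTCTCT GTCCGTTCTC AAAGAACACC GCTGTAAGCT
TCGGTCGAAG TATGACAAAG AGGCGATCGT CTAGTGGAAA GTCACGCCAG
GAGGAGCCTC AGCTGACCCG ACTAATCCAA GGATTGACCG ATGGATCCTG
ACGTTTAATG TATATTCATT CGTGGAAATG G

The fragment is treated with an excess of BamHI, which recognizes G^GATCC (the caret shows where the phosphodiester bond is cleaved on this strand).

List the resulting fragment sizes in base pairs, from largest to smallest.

The BamHI site (GGATCC) starts at position 143.
BamHI cuts after the first base of each site, so after position 143.
Linear molecule, 1 cut → 2 fragments:
  1–143 → 143 bp
  144–181 → 38 bp
Sorted largest to smallest: 143, 38 bp.

143, 38 bp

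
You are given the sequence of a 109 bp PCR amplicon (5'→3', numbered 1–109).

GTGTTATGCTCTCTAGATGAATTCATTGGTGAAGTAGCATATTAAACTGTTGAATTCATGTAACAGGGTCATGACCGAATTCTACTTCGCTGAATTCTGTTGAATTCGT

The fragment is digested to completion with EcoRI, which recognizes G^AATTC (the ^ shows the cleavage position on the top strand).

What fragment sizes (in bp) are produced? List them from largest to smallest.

EcoRI sites (GAATTC) start at positions 19, 52, 77, 92, 102.
EcoRI cuts after the first base of each site, so after positions 19, 52, 77, 92, 102.
Linear molecule, 5 cuts → 6 fragments:
  1–19 → 19 bp
  20–52 → 33 bp
  53–77 → 25 bp
  78–92 → 15 bp
  93–102 → 10 bp
  103–109 → 7 bp
Sorted largest to smallest: 33, 25, 19, 15, 10, 7 bp.

33, 25, 19, 15, 10, 7 bp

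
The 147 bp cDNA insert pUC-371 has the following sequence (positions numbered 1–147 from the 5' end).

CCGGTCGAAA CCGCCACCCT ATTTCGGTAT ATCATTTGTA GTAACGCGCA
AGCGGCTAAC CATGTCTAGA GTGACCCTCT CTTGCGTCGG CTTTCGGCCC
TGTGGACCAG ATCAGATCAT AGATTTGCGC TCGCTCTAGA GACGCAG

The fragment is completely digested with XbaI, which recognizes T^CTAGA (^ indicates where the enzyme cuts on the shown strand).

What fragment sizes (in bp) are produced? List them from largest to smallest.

70, 65, 12 bp

XbaI sites (TCTAGA) start at positions 65, 135.
XbaI cuts after the first base of each site, so after positions 65, 135.
Linear molecule, 2 cuts → 3 fragments:
  1–65 → 65 bp
  66–135 → 70 bp
  136–147 → 12 bp
Sorted largest to smallest: 70, 65, 12 bp.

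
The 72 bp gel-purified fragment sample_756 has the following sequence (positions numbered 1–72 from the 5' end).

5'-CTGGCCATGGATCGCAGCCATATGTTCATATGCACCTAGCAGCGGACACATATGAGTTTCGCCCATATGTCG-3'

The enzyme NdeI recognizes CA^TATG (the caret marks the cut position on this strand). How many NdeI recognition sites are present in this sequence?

4

CATATG occurs starting at positions 19, 27, 49, 64.
NdeI cuts at 4 sites.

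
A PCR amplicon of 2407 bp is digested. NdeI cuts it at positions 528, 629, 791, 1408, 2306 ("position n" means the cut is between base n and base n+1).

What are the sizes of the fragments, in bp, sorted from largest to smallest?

898, 617, 528, 162, 101, 101 bp

Linear molecule, 5 cuts → 6 fragments:
  528 − 0 = 528 bp
  629 − 528 = 101 bp
  791 − 629 = 162 bp
  1408 − 791 = 617 bp
  2306 − 1408 = 898 bp
  2407 − 2306 = 101 bp
Sorted largest to smallest: 898, 617, 528, 162, 101, 101 bp.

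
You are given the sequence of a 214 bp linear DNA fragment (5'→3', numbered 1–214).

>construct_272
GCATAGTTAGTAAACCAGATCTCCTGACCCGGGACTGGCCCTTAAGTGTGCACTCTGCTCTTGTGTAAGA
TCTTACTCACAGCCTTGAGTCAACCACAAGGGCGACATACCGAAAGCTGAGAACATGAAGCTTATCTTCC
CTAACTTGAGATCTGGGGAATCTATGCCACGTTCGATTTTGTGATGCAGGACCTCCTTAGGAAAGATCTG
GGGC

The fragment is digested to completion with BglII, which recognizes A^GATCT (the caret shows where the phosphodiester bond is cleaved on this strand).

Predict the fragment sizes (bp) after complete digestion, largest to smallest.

81, 55, 51, 17, 10 bp

BglII sites (AGATCT) start at positions 17, 68, 149, 204.
BglII cuts after the first base of each site, so after positions 17, 68, 149, 204.
Linear molecule, 4 cuts → 5 fragments:
  1–17 → 17 bp
  18–68 → 51 bp
  69–149 → 81 bp
  150–204 → 55 bp
  205–214 → 10 bp
Sorted largest to smallest: 81, 55, 51, 17, 10 bp.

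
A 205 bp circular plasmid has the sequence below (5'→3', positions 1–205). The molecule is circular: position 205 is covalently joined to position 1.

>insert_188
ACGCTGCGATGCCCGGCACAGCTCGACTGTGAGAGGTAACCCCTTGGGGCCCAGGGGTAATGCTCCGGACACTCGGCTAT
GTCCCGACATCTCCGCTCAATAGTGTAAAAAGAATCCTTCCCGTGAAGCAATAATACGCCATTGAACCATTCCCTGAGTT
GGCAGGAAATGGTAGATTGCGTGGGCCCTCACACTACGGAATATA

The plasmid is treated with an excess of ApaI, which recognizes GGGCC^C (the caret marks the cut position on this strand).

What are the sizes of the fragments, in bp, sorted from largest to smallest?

ApaI sites (GGGCCC) start at positions 47, 183.
ApaI cuts after base 5 of each site (before the last base), so after positions 51, 187.
Circular molecule, 2 cuts → 2 fragments:
  52–187 → 136 bp
  188–205 then 1–51 → 18 + 51 = 69 bp
Sorted largest to smallest: 136, 69 bp.

136, 69 bp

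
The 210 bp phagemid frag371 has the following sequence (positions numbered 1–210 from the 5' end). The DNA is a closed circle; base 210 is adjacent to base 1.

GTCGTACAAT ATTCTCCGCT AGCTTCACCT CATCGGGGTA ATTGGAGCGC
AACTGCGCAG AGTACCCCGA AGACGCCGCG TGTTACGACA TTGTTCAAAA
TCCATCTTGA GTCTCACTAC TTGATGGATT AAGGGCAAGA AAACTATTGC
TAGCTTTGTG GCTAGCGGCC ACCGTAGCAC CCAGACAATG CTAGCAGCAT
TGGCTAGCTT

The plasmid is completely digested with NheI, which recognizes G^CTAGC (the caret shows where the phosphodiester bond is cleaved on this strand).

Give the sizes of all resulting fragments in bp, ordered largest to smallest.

131, 29, 25, 13, 12 bp

NheI sites (GCTAGC) start at positions 18, 149, 161, 190, 203.
NheI cuts after the first base of each site, so after positions 18, 149, 161, 190, 203.
Circular molecule, 5 cuts → 5 fragments:
  19–149 → 131 bp
  150–161 → 12 bp
  162–190 → 29 bp
  191–203 → 13 bp
  204–210 then 1–18 → 7 + 18 = 25 bp
Sorted largest to smallest: 131, 29, 25, 13, 12 bp.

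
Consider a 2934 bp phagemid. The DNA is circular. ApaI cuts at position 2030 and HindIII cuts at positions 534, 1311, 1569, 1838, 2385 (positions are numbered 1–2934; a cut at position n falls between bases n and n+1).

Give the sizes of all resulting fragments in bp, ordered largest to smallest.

1083, 777, 355, 269, 258, 192 bp

Combined cut positions (sorted): 534, 1311, 1569, 1838, 2030, 2385.
Circular molecule, 6 cuts → 6 fragments:
  1311 − 534 = 777 bp
  1569 − 1311 = 258 bp
  1838 − 1569 = 269 bp
  2030 − 1838 = 192 bp
  2385 − 2030 = 355 bp
  wrap: 2934 − 2385 + 534 = 1083 bp
Sorted largest to smallest: 1083, 777, 355, 269, 258, 192 bp.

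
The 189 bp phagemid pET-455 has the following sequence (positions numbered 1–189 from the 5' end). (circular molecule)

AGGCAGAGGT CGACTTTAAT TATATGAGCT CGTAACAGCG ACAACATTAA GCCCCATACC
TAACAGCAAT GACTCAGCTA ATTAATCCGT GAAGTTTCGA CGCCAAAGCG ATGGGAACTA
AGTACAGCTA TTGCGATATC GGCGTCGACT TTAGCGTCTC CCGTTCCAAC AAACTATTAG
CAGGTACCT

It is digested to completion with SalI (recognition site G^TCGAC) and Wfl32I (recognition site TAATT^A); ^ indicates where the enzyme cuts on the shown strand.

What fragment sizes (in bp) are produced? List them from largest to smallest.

62, 61, 54, 12 bp

SalI sites (GTCGAC) start at positions 9, 144.
SalI cuts after the first base of each site, so after positions 9, 144.
Wfl32I sites (TAATTA) start at positions 17, 79.
Wfl32I cuts after base 5 of each site (before the last base), so after positions 21, 83.
Combined cut positions: 9, 21, 83, 144.
Circular molecule, 4 cuts → 4 fragments:
  10–21 → 12 bp
  22–83 → 62 bp
  84–144 → 61 bp
  145–189 then 1–9 → 45 + 9 = 54 bp
Sorted largest to smallest: 62, 61, 54, 12 bp.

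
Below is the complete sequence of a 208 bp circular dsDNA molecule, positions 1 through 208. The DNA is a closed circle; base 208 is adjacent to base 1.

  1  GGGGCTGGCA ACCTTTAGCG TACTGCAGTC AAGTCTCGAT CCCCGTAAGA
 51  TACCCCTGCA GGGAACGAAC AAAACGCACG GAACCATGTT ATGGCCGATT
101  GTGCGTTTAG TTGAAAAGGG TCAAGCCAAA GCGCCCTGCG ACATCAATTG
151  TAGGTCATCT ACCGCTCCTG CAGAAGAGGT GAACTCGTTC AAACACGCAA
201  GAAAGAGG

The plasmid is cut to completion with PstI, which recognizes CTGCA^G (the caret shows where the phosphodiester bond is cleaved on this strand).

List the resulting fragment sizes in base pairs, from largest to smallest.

PstI sites (CTGCAG) start at positions 23, 56, 168.
PstI cuts after base 5 of each site (before the last base), so after positions 27, 60, 172.
Circular molecule, 3 cuts → 3 fragments:
  28–60 → 33 bp
  61–172 → 112 bp
  173–208 then 1–27 → 36 + 27 = 63 bp
Sorted largest to smallest: 112, 63, 33 bp.

112, 63, 33 bp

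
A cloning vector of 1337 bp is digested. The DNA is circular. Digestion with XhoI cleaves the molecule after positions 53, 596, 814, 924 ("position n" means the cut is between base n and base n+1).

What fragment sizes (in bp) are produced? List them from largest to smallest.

543, 466, 218, 110 bp

Circular molecule, 4 cuts → 4 fragments:
  596 − 53 = 543 bp
  814 − 596 = 218 bp
  924 − 814 = 110 bp
  wrap: 1337 − 924 + 53 = 466 bp
Sorted largest to smallest: 543, 466, 218, 110 bp.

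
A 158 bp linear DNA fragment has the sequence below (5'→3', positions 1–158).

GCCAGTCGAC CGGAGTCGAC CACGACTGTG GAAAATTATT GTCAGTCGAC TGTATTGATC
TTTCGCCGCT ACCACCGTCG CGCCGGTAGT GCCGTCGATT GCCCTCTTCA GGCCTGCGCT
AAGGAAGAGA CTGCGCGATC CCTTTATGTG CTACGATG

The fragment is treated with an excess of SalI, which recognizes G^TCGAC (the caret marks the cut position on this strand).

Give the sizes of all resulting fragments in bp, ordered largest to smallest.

113, 30, 10, 5 bp

SalI sites (GTCGAC) start at positions 5, 15, 45.
SalI cuts after the first base of each site, so after positions 5, 15, 45.
Linear molecule, 3 cuts → 4 fragments:
  1–5 → 5 bp
  6–15 → 10 bp
  16–45 → 30 bp
  46–158 → 113 bp
Sorted largest to smallest: 113, 30, 10, 5 bp.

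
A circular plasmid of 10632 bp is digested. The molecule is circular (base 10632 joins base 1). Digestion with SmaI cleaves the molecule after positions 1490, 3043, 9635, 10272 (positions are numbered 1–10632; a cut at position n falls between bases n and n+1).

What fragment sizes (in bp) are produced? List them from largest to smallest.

6592, 1850, 1553, 637 bp

Circular molecule, 4 cuts → 4 fragments:
  3043 − 1490 = 1553 bp
  9635 − 3043 = 6592 bp
  10272 − 9635 = 637 bp
  wrap: 10632 − 10272 + 1490 = 1850 bp
Sorted largest to smallest: 6592, 1850, 1553, 637 bp.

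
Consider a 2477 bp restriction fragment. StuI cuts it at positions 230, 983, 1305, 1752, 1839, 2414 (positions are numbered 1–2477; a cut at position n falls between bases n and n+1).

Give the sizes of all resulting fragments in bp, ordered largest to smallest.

Linear molecule, 6 cuts → 7 fragments:
  230 − 0 = 230 bp
  983 − 230 = 753 bp
  1305 − 983 = 322 bp
  1752 − 1305 = 447 bp
  1839 − 1752 = 87 bp
  2414 − 1839 = 575 bp
  2477 − 2414 = 63 bp
Sorted largest to smallest: 753, 575, 447, 322, 230, 87, 63 bp.

753, 575, 447, 322, 230, 87, 63 bp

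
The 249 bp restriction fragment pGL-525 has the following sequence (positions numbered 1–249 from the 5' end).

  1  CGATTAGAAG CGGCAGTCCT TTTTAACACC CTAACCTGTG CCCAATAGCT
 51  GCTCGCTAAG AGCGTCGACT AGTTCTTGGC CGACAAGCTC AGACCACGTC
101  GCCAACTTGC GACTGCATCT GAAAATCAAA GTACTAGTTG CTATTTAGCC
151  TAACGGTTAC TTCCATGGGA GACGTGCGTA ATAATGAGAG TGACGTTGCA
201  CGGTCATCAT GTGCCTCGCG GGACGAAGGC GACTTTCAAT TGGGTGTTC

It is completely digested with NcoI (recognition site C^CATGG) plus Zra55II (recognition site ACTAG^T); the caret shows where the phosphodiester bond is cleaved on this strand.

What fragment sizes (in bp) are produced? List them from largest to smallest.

The NcoI site (CCATGG) starts at position 163.
NcoI cuts after the first base of each site, so after position 163.
Zra55II sites (ACTAGT) start at positions 68, 133.
Zra55II cuts after base 5 of each site (before the last base), so after positions 72, 137.
Combined cut positions: 72, 137, 163.
Linear molecule, 3 cuts → 4 fragments:
  1–72 → 72 bp
  73–137 → 65 bp
  138–163 → 26 bp
  164–249 → 86 bp
Sorted largest to smallest: 86, 72, 65, 26 bp.

86, 72, 65, 26 bp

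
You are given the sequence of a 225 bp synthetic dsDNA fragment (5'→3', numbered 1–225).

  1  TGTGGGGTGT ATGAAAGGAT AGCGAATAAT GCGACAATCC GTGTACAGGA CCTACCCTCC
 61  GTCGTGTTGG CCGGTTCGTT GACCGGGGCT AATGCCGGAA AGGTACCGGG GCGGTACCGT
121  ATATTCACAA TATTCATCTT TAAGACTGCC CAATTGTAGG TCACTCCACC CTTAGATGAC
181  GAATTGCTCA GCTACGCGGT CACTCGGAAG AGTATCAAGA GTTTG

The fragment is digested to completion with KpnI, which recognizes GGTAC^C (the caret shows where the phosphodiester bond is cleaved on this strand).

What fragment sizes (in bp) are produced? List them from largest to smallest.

KpnI sites (GGTACC) start at positions 102, 113.
KpnI cuts after base 5 of each site (before the last base), so after positions 106, 117.
Linear molecule, 2 cuts → 3 fragments:
  1–106 → 106 bp
  107–117 → 11 bp
  118–225 → 108 bp
Sorted largest to smallest: 108, 106, 11 bp.

108, 106, 11 bp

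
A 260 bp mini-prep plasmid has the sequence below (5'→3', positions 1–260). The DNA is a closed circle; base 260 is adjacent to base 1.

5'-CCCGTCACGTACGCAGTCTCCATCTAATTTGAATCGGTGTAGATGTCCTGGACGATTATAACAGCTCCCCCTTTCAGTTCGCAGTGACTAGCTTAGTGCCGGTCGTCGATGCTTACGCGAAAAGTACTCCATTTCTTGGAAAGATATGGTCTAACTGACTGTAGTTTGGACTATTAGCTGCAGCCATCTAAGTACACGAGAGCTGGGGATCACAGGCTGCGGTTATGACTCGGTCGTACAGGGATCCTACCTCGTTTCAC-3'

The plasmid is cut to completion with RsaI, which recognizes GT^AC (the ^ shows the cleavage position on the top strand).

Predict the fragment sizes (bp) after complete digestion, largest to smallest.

115, 68, 44, 33 bp

RsaI sites (GTAC) start at positions 9, 124, 192, 236.
RsaI cuts after base 2 of each site, so after positions 10, 125, 193, 237.
Circular molecule, 4 cuts → 4 fragments:
  11–125 → 115 bp
  126–193 → 68 bp
  194–237 → 44 bp
  238–260 then 1–10 → 23 + 10 = 33 bp
Sorted largest to smallest: 115, 68, 44, 33 bp.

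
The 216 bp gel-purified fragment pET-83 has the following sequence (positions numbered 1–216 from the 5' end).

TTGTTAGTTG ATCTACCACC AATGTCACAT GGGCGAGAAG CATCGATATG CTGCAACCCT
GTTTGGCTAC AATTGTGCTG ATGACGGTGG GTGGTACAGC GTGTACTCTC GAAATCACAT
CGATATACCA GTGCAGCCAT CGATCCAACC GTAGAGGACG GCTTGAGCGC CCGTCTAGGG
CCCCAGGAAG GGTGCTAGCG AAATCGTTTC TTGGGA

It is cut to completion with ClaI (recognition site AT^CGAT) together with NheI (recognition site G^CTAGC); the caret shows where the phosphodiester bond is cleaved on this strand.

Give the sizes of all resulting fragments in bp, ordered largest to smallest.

77, 54, 43, 22, 20 bp

ClaI sites (ATCGAT) start at positions 42, 119, 139.
ClaI cuts after base 2 of each site, so after positions 43, 120, 140.
The NheI site (GCTAGC) starts at position 194.
NheI cuts after the first base of each site, so after position 194.
Combined cut positions: 43, 120, 140, 194.
Linear molecule, 4 cuts → 5 fragments:
  1–43 → 43 bp
  44–120 → 77 bp
  121–140 → 20 bp
  141–194 → 54 bp
  195–216 → 22 bp
Sorted largest to smallest: 77, 54, 43, 22, 20 bp.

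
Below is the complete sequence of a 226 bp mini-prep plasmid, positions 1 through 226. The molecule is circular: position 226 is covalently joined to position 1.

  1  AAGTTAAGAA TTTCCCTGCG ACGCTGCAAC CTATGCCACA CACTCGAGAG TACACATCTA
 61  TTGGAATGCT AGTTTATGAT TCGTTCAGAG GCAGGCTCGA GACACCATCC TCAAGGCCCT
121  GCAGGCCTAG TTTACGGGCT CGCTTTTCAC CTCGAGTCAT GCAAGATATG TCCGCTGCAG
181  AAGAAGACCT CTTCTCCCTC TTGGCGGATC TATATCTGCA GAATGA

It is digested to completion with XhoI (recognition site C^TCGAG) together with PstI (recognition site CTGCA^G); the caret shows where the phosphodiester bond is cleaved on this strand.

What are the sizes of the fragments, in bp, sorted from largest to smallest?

53, 49, 41, 28, 28, 27 bp

XhoI sites (CTCGAG) start at positions 43, 96, 151.
XhoI cuts after the first base of each site, so after positions 43, 96, 151.
PstI sites (CTGCAG) start at positions 119, 175, 216.
PstI cuts after base 5 of each site (before the last base), so after positions 123, 179, 220.
Combined cut positions: 43, 96, 123, 151, 179, 220.
Circular molecule, 6 cuts → 6 fragments:
  44–96 → 53 bp
  97–123 → 27 bp
  124–151 → 28 bp
  152–179 → 28 bp
  180–220 → 41 bp
  221–226 then 1–43 → 6 + 43 = 49 bp
Sorted largest to smallest: 53, 49, 41, 28, 28, 27 bp.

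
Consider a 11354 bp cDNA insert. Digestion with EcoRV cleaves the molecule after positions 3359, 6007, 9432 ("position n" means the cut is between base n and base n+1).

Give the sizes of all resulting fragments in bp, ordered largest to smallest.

3425, 3359, 2648, 1922 bp

Linear molecule, 3 cuts → 4 fragments:
  3359 − 0 = 3359 bp
  6007 − 3359 = 2648 bp
  9432 − 6007 = 3425 bp
  11354 − 9432 = 1922 bp
Sorted largest to smallest: 3425, 3359, 2648, 1922 bp.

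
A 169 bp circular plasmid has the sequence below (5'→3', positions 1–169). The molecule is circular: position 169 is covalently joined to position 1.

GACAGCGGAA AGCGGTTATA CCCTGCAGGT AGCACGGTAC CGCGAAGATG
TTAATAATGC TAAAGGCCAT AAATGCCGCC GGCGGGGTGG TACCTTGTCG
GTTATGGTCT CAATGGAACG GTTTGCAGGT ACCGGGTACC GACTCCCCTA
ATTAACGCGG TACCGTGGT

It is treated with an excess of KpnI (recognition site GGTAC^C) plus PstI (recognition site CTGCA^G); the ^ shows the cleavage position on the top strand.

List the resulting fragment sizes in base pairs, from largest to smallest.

53, 39, 33, 24, 13, 7 bp

KpnI sites (GGTACC) start at positions 36, 89, 128, 135, 159.
KpnI cuts after base 5 of each site (before the last base), so after positions 40, 93, 132, 139, 163.
The PstI site (CTGCAG) starts at position 23.
PstI cuts after base 5 of each site (before the last base), so after position 27.
Combined cut positions: 27, 40, 93, 132, 139, 163.
Circular molecule, 6 cuts → 6 fragments:
  28–40 → 13 bp
  41–93 → 53 bp
  94–132 → 39 bp
  133–139 → 7 bp
  140–163 → 24 bp
  164–169 then 1–27 → 6 + 27 = 33 bp
Sorted largest to smallest: 53, 39, 33, 24, 13, 7 bp.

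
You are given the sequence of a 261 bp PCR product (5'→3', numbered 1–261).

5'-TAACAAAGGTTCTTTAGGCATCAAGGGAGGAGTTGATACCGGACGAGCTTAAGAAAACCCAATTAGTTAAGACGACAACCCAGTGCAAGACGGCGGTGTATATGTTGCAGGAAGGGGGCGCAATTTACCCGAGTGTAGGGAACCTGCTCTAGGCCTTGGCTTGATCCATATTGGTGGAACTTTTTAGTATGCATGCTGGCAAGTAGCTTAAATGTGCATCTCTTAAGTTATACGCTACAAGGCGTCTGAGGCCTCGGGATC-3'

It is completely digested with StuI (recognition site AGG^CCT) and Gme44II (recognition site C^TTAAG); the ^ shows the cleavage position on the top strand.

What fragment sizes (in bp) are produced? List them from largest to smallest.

105, 69, 48, 29, 10 bp

StuI sites (AGGCCT) start at positions 151, 249.
StuI cuts after base 3 of each site, so after positions 153, 251.
Gme44II sites (CTTAAG) start at positions 48, 222.
Gme44II cuts after the first base of each site, so after positions 48, 222.
Combined cut positions: 48, 153, 222, 251.
Linear molecule, 4 cuts → 5 fragments:
  1–48 → 48 bp
  49–153 → 105 bp
  154–222 → 69 bp
  223–251 → 29 bp
  252–261 → 10 bp
Sorted largest to smallest: 105, 69, 48, 29, 10 bp.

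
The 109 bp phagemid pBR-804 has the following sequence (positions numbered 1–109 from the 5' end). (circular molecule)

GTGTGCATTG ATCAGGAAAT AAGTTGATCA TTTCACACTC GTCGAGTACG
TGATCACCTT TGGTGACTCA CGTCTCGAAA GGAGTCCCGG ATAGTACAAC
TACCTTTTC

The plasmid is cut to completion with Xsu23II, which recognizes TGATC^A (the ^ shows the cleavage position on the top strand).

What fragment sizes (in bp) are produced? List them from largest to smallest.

67, 26, 16 bp

Xsu23II sites (TGATCA) start at positions 9, 25, 51.
Xsu23II cuts after base 5 of each site (before the last base), so after positions 13, 29, 55.
Circular molecule, 3 cuts → 3 fragments:
  14–29 → 16 bp
  30–55 → 26 bp
  56–109 then 1–13 → 54 + 13 = 67 bp
Sorted largest to smallest: 67, 26, 16 bp.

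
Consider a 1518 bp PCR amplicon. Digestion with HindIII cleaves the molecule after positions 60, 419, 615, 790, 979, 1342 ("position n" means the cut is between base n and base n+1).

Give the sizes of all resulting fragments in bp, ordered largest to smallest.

363, 359, 196, 189, 176, 175, 60 bp

Linear molecule, 6 cuts → 7 fragments:
  60 − 0 = 60 bp
  419 − 60 = 359 bp
  615 − 419 = 196 bp
  790 − 615 = 175 bp
  979 − 790 = 189 bp
  1342 − 979 = 363 bp
  1518 − 1342 = 176 bp
Sorted largest to smallest: 363, 359, 196, 189, 176, 175, 60 bp.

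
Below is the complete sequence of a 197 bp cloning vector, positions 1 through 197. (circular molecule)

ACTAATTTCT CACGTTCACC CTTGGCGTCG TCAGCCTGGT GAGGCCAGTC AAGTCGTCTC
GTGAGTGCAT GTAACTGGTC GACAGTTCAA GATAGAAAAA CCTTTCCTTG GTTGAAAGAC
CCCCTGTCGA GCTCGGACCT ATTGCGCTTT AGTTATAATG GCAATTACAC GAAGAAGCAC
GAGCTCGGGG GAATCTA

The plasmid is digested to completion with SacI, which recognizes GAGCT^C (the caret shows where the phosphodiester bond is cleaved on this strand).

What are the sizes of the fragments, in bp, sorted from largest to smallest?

145, 52 bp

SacI sites (GAGCTC) start at positions 129, 181.
SacI cuts after base 5 of each site (before the last base), so after positions 133, 185.
Circular molecule, 2 cuts → 2 fragments:
  134–185 → 52 bp
  186–197 then 1–133 → 12 + 133 = 145 bp
Sorted largest to smallest: 145, 52 bp.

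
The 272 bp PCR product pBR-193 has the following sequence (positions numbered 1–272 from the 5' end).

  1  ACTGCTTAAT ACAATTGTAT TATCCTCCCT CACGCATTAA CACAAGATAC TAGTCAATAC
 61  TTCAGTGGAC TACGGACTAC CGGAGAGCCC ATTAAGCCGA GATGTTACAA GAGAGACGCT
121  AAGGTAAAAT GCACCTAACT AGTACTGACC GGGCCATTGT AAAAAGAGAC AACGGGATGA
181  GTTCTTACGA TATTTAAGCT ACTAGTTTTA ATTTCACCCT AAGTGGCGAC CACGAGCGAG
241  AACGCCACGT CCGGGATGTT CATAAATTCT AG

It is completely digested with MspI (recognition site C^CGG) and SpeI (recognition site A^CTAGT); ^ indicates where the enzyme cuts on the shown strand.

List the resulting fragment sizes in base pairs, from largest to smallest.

MspI sites (CCGG) start at positions 80, 149, 251.
MspI cuts after the first base of each site, so after positions 80, 149, 251.
SpeI sites (ACTAGT) start at positions 49, 138, 201.
SpeI cuts after the first base of each site, so after positions 49, 138, 201.
Combined cut positions: 49, 80, 138, 149, 201, 251.
Linear molecule, 6 cuts → 7 fragments:
  1–49 → 49 bp
  50–80 → 31 bp
  81–138 → 58 bp
  139–149 → 11 bp
  150–201 → 52 bp
  202–251 → 50 bp
  252–272 → 21 bp
Sorted largest to smallest: 58, 52, 50, 49, 31, 21, 11 bp.

58, 52, 50, 49, 31, 21, 11 bp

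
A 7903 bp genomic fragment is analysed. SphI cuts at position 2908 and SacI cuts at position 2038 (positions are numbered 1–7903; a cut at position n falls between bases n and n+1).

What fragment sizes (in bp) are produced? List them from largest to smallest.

4995, 2038, 870 bp

Combined cut positions (sorted): 2038, 2908.
Linear molecule, 2 cuts → 3 fragments:
  2038 − 0 = 2038 bp
  2908 − 2038 = 870 bp
  7903 − 2908 = 4995 bp
Sorted largest to smallest: 4995, 2038, 870 bp.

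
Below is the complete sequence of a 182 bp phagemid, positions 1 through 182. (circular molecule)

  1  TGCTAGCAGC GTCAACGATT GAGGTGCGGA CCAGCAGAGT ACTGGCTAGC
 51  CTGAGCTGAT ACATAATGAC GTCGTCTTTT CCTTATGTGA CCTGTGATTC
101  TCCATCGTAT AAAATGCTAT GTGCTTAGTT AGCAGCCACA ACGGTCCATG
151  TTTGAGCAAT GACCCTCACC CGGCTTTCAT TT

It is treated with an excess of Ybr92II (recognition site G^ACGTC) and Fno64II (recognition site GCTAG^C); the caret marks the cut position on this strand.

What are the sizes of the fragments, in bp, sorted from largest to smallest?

120, 43, 19 bp

The Ybr92II site (GACGTC) starts at position 68.
Ybr92II cuts after the first base of each site, so after position 68.
Fno64II sites (GCTAGC) start at positions 2, 45.
Fno64II cuts after base 5 of each site (before the last base), so after positions 6, 49.
Combined cut positions: 6, 49, 68.
Circular molecule, 3 cuts → 3 fragments:
  7–49 → 43 bp
  50–68 → 19 bp
  69–182 then 1–6 → 114 + 6 = 120 bp
Sorted largest to smallest: 120, 43, 19 bp.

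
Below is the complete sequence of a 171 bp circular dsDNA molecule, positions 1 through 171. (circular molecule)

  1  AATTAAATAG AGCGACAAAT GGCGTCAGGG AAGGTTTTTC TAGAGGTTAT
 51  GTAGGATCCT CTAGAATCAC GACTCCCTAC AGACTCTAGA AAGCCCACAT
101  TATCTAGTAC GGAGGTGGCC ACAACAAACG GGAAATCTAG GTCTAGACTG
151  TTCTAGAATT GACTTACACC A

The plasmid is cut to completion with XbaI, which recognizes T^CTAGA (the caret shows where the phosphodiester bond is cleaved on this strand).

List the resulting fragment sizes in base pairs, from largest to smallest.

58, 57, 25, 21, 10 bp

XbaI sites (TCTAGA) start at positions 39, 60, 85, 142, 152.
XbaI cuts after the first base of each site, so after positions 39, 60, 85, 142, 152.
Circular molecule, 5 cuts → 5 fragments:
  40–60 → 21 bp
  61–85 → 25 bp
  86–142 → 57 bp
  143–152 → 10 bp
  153–171 then 1–39 → 19 + 39 = 58 bp
Sorted largest to smallest: 58, 57, 25, 21, 10 bp.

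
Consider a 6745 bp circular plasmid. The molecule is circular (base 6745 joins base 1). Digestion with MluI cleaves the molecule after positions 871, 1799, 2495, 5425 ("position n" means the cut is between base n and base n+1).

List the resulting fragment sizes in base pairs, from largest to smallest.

2930, 2191, 928, 696 bp

Circular molecule, 4 cuts → 4 fragments:
  1799 − 871 = 928 bp
  2495 − 1799 = 696 bp
  5425 − 2495 = 2930 bp
  wrap: 6745 − 5425 + 871 = 2191 bp
Sorted largest to smallest: 2930, 2191, 928, 696 bp.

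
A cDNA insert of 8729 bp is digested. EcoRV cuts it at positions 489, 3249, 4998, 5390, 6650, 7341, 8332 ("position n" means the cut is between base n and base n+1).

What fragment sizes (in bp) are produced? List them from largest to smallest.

Linear molecule, 7 cuts → 8 fragments:
  489 − 0 = 489 bp
  3249 − 489 = 2760 bp
  4998 − 3249 = 1749 bp
  5390 − 4998 = 392 bp
  6650 − 5390 = 1260 bp
  7341 − 6650 = 691 bp
  8332 − 7341 = 991 bp
  8729 − 8332 = 397 bp
Sorted largest to smallest: 2760, 1749, 1260, 991, 691, 489, 397, 392 bp.

2760, 1749, 1260, 991, 691, 489, 397, 392 bp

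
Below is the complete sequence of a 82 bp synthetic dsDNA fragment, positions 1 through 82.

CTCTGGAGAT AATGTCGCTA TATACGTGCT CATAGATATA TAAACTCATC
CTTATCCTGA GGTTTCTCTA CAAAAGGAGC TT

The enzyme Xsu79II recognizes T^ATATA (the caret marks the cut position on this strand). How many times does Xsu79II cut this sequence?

2

TATATA occurs starting at positions 19, 37.
Xsu79II cuts at 2 sites.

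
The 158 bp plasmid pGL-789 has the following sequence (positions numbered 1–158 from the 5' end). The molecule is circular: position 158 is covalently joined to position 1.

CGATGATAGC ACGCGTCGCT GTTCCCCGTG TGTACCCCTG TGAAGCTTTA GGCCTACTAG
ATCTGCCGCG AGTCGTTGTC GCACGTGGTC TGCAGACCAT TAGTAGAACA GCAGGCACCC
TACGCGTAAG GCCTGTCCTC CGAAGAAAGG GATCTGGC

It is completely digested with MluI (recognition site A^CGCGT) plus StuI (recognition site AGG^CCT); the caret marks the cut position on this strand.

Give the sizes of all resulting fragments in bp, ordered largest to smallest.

70, 41, 38, 9 bp

MluI sites (ACGCGT) start at positions 11, 122.
MluI cuts after the first base of each site, so after positions 11, 122.
StuI sites (AGGCCT) start at positions 50, 129.
StuI cuts after base 3 of each site, so after positions 52, 131.
Combined cut positions: 11, 52, 122, 131.
Circular molecule, 4 cuts → 4 fragments:
  12–52 → 41 bp
  53–122 → 70 bp
  123–131 → 9 bp
  132–158 then 1–11 → 27 + 11 = 38 bp
Sorted largest to smallest: 70, 41, 38, 9 bp.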